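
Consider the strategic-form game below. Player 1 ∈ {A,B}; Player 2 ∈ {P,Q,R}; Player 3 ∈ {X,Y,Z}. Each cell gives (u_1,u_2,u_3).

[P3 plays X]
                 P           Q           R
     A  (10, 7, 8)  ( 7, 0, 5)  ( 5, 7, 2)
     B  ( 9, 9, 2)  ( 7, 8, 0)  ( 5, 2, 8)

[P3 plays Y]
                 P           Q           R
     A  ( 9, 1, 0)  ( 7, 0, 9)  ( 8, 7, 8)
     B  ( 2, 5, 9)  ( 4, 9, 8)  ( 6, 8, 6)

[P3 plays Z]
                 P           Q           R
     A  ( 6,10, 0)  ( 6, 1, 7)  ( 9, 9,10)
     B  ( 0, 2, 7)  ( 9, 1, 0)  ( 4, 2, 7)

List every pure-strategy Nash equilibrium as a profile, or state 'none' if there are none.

NE set: (A,P,X)

(A,P,X): NE
(A,P,Y): not NE [P2→R gives 7>1; P3→X gives 8>0]
(A,P,Z): not NE [P3→X gives 8>0]
(A,Q,X): not NE [P2→R gives 7>0; P3→Y gives 9>5]
(A,Q,Y): not NE [P2→R gives 7>0]
(A,Q,Z): not NE [P1→B gives 9>6; P2→P gives 10>1; P3→Y gives 9>7]
(A,R,X): not NE [P3→Z gives 10>2]
(A,R,Y): not NE [P3→Z gives 10>8]
(A,R,Z): not NE [P2→P gives 10>9]
(B,P,X): not NE [P1→A gives 10>9; P3→Y gives 9>2]
(B,P,Y): not NE [P1→A gives 9>2; P2→Q gives 9>5]
(B,P,Z): not NE [P1→A gives 6>0; P3→Y gives 9>7]
(B,Q,X): not NE [P2→P gives 9>8; P3→Y gives 8>0]
(B,Q,Y): not NE [P1→A gives 7>4]
(B,Q,Z): not NE [P2→R gives 2>1; P3→Y gives 8>0]
(B,R,X): not NE [P2→P gives 9>2]
(B,R,Y): not NE [P1→A gives 8>6; P2→Q gives 9>8; P3→X gives 8>6]
(B,R,Z): not NE [P1→A gives 9>4; P3→X gives 8>7]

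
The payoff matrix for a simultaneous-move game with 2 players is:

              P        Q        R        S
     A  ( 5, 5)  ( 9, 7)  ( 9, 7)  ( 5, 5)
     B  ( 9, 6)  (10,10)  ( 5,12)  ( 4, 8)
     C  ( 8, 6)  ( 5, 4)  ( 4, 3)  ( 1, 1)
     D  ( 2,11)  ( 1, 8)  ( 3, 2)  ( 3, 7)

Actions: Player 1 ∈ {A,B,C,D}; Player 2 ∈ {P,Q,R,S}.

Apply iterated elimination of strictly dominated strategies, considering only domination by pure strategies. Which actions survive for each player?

Survivors P1:{A,B} P2:{Q,R}

P1 drop C (B beats it: P:9>8 Q:10>5 R:5>4 S:4>1)
P1 drop D (A beats it: P:5>2 Q:9>1 R:9>3 S:5>3)
P2 drop P (Q beats it: A:7>5 B:10>6)
P2 drop S (Q beats it: A:7>5 B:10>8)
P1→{A,B} P2→{Q,R}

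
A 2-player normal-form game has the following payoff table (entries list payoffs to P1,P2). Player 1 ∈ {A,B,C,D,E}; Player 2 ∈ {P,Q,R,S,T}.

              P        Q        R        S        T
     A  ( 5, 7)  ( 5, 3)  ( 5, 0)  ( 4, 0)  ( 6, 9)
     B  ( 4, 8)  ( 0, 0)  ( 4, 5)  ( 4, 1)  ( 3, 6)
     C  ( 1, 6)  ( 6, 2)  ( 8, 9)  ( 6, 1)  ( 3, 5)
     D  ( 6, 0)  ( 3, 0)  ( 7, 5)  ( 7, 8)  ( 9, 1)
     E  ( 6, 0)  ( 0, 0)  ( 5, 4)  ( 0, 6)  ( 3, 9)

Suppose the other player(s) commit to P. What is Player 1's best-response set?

P1 best: {D,E}

u_1(A vs P) = 5
u_1(B vs P) = 4
u_1(C vs P) = 1
u_1(D vs P) = 6
u_1(E vs P) = 6
max payoff 6 at {D,E}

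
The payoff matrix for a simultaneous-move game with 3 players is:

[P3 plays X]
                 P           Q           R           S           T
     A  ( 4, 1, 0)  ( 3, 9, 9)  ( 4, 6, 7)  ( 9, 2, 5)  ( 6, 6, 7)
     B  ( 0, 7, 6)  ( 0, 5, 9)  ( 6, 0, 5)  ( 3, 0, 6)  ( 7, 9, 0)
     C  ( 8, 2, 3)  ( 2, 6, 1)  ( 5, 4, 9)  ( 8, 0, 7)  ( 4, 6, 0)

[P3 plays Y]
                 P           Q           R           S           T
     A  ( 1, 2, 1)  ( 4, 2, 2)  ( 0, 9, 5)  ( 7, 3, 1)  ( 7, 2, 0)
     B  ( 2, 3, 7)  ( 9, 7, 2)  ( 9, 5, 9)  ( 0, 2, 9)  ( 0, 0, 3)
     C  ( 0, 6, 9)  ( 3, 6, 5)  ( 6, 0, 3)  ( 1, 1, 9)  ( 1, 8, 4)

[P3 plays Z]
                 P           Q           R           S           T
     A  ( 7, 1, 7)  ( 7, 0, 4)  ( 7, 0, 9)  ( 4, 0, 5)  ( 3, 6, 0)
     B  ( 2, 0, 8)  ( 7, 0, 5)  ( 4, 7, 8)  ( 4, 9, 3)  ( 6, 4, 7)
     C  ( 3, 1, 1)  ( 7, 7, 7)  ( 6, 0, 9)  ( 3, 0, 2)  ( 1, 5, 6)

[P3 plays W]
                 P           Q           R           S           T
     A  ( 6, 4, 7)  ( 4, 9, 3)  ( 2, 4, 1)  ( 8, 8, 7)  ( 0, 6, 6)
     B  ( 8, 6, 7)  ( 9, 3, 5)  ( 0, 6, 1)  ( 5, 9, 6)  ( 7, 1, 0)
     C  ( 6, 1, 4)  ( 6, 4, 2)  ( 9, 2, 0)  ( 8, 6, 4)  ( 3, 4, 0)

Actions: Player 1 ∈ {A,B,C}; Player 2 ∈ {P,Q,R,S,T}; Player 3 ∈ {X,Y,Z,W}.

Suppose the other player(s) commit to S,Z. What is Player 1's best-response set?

argmax u_1 = {A,B}

u_1(A vs S,Z) = 4
u_1(B vs S,Z) = 4
u_1(C vs S,Z) = 3
max payoff 4 at {A,B}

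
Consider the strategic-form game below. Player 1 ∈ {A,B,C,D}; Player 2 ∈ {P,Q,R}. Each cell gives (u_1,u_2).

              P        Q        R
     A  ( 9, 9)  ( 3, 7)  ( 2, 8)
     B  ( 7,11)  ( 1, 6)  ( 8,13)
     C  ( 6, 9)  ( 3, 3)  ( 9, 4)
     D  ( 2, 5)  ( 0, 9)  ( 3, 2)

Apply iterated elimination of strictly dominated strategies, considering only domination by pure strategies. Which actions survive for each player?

Survivors P1:{A,B,C} P2:{P,R}

P1 drop D (B beats it: P:7>2 Q:1>0 R:8>3)
P2 drop Q (P beats it: A:9>7 B:11>6 C:9>3)
P1→{A,B,C} P2→{P,R}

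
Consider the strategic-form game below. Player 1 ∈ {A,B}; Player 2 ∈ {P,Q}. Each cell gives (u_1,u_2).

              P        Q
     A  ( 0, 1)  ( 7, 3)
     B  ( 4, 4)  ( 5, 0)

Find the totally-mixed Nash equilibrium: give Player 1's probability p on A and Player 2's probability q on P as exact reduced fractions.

P1 indiff ⇒ q·0+(1-q)·7 = q·4+(1-q)·5 ⇒ q(-4) = (1-q)(-2) ⇒ q = 1/3
P2 indiff ⇒ p·1+(1-p)·4 = p·3+(1-p)·0 ⇒ p(-2) = (1-p)(-4) ⇒ p = 2/3

(p,q) = (2/3, 1/3)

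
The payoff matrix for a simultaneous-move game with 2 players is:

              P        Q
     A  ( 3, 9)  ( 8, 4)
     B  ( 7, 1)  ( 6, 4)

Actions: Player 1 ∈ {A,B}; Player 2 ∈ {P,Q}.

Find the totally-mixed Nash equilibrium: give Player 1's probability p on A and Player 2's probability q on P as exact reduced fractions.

P1 indiff ⇒ q·3+(1-q)·8 = q·7+(1-q)·6 ⇒ q(-4) = (1-q)(-2) ⇒ q = 1/3
P2 indiff ⇒ p·9+(1-p)·1 = p·4+(1-p)·4 ⇒ p(5) = (1-p)(3) ⇒ p = 3/8

p=3/8, q=1/3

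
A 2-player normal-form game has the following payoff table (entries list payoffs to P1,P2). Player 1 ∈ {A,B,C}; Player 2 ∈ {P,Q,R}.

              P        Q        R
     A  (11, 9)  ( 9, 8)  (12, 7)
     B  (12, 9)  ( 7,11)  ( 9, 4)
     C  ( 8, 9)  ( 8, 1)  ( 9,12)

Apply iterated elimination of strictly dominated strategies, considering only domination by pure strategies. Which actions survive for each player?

Remaining: P1:{A,B} P2:{P,Q}

P1 drop C (A beats it: P:11>8 Q:9>8 R:12>9)
P2 drop R (P beats it: A:9>7 B:9>4)
P1→{A,B} P2→{P,Q}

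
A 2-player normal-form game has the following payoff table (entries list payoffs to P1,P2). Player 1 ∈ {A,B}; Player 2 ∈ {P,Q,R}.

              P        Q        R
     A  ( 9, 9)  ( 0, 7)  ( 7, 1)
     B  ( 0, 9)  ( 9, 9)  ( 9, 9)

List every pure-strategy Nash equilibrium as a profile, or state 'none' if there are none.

NE set: (A,P), (B,Q), (B,R)

(A,P): NE
(A,Q): not NE [P1→B gives 9>0; P2→P gives 9>7]
(A,R): not NE [P1→B gives 9>7; P2→P gives 9>1]
(B,P): not NE [P1→A gives 9>0]
(B,Q): NE
(B,R): NE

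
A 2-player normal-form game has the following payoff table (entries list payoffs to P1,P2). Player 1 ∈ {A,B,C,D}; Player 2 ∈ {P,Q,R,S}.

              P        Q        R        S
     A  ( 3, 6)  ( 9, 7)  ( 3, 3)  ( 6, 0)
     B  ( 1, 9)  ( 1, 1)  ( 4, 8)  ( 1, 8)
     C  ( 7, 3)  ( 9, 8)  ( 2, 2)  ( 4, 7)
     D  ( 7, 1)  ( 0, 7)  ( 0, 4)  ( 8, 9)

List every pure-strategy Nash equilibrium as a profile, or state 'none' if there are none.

(A,P): not NE [P1→D gives 7>3; P2→Q gives 7>6]
(A,Q): NE
(A,R): not NE [P1→B gives 4>3; P2→Q gives 7>3]
(A,S): not NE [P1→D gives 8>6; P2→Q gives 7>0]
(B,P): not NE [P1→D gives 7>1]
(B,Q): not NE [P1→C gives 9>1; P2→P gives 9>1]
(B,R): not NE [P2→P gives 9>8]
(B,S): not NE [P1→D gives 8>1; P2→P gives 9>8]
(C,P): not NE [P2→Q gives 8>3]
(C,Q): NE
(C,R): not NE [P1→B gives 4>2; P2→Q gives 8>2]
(C,S): not NE [P1→D gives 8>4; P2→Q gives 8>7]
(D,P): not NE [P2→S gives 9>1]
(D,Q): not NE [P1→C gives 9>0; P2→S gives 9>7]
(D,R): not NE [P1→B gives 4>0; P2→S gives 9>4]
(D,S): NE

PSNE = {(A,Q), (C,Q), (D,S)}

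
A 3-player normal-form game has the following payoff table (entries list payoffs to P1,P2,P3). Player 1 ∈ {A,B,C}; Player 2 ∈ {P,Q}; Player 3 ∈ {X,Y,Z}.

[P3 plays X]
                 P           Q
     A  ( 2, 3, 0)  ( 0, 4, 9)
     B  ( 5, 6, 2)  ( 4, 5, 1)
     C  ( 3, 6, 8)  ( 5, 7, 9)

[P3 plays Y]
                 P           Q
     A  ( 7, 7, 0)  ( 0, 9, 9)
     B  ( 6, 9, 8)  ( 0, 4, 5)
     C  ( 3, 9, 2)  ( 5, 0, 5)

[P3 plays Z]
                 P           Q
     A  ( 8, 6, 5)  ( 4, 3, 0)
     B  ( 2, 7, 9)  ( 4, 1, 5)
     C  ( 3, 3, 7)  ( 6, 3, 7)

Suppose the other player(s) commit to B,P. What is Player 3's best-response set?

u_3(X vs B,P) = 2
u_3(Y vs B,P) = 8
u_3(Z vs B,P) = 9
max payoff 9 at {Z}

BR_3 = {Z}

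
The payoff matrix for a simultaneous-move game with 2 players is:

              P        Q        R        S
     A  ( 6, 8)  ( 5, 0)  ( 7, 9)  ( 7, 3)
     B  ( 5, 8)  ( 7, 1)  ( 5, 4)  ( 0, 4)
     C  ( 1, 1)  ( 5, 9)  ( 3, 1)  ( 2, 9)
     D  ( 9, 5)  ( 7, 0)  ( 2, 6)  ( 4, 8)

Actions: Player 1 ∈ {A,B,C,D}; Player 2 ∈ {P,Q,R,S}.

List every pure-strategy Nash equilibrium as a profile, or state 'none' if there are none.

NE set: (A,R)

(A,P): not NE [P1→D gives 9>6; P2→R gives 9>8]
(A,Q): not NE [P1→D gives 7>5; P2→R gives 9>0]
(A,R): NE
(A,S): not NE [P2→R gives 9>3]
(B,P): not NE [P1→D gives 9>5]
(B,Q): not NE [P2→P gives 8>1]
(B,R): not NE [P1→A gives 7>5; P2→P gives 8>4]
(B,S): not NE [P1→A gives 7>0; P2→P gives 8>4]
(C,P): not NE [P1→D gives 9>1; P2→S gives 9>1]
(C,Q): not NE [P1→D gives 7>5]
(C,R): not NE [P1→A gives 7>3; P2→S gives 9>1]
(C,S): not NE [P1→A gives 7>2]
(D,P): not NE [P2→S gives 8>5]
(D,Q): not NE [P2→S gives 8>0]
(D,R): not NE [P1→A gives 7>2; P2→S gives 8>6]
(D,S): not NE [P1→A gives 7>4]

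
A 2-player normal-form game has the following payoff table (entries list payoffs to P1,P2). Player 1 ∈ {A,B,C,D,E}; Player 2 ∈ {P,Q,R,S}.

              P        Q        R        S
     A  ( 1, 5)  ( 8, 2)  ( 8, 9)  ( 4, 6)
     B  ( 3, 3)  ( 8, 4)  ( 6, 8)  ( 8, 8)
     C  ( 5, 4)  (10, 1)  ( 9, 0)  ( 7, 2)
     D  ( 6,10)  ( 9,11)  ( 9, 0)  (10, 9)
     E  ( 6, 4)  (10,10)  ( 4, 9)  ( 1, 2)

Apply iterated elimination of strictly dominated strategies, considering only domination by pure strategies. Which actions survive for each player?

P1 drop A (C beats it: P:5>1 Q:10>8 R:9>8 S:7>4)
P1 drop B (D beats it: P:6>3 Q:9>8 R:9>6 S:10>8)
P2 drop R (Q beats it: C:1>0 D:11>0 E:10>9)
P2 drop S (P beats it: C:4>2 D:10>9 E:4>2)
P1→{C,D,E} P2→{P,Q}

Survivors P1:{C,D,E} P2:{P,Q}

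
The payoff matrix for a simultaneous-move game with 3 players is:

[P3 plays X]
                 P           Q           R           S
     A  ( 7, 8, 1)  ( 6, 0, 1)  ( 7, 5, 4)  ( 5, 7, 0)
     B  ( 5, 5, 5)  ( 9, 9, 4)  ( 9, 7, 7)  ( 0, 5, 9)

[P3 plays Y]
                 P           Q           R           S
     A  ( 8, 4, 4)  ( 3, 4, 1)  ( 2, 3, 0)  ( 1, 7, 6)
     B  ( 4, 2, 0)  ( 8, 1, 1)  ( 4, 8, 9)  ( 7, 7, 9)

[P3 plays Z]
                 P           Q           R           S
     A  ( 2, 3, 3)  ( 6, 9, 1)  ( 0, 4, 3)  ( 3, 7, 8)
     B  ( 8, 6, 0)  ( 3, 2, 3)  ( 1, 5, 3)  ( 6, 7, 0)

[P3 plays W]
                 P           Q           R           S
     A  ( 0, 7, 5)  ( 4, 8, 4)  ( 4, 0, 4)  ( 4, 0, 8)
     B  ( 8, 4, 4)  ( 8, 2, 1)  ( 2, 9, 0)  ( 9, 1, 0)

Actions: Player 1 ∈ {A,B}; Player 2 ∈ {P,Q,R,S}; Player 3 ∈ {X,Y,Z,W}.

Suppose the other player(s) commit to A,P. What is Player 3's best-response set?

BR_3 = {W}

u_3(X vs A,P) = 1
u_3(Y vs A,P) = 4
u_3(Z vs A,P) = 3
u_3(W vs A,P) = 5
max payoff 5 at {W}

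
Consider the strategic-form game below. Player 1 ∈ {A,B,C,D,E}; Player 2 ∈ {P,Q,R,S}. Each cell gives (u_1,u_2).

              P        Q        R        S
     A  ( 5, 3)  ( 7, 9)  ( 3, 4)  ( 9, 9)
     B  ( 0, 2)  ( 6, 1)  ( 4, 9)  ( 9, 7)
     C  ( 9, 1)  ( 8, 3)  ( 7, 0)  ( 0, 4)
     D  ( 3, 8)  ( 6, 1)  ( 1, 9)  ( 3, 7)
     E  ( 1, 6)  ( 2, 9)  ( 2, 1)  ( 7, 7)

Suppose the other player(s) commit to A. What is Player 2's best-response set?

u_2(P vs A) = 3
u_2(Q vs A) = 9
u_2(R vs A) = 4
u_2(S vs A) = 9
max payoff 9 at {Q,S}

argmax u_2 = {Q,S}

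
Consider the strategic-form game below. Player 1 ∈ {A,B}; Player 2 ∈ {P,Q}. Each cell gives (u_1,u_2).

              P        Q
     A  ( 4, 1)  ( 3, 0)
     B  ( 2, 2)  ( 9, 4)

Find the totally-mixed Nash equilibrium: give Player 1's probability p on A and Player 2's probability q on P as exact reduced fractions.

(p,q) = (2/3, 3/4)

P1 indiff ⇒ q·4+(1-q)·3 = q·2+(1-q)·9 ⇒ q(2) = (1-q)(6) ⇒ q = 3/4
P2 indiff ⇒ p·1+(1-p)·2 = p·0+(1-p)·4 ⇒ p(1) = (1-p)(2) ⇒ p = 2/3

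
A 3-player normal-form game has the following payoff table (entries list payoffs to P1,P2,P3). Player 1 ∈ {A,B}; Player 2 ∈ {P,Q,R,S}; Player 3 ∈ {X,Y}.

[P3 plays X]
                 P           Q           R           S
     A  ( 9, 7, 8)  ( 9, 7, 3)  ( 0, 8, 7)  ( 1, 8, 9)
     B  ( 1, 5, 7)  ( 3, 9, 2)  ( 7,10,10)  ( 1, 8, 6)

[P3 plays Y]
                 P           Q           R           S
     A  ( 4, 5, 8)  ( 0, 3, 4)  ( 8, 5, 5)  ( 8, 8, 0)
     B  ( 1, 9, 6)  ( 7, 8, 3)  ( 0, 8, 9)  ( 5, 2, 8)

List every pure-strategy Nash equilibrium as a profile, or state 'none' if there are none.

(A,P,X): not NE [P2→S gives 8>7]
(A,P,Y): not NE [P2→S gives 8>5]
(A,Q,X): not NE [P2→S gives 8>7; P3→Y gives 4>3]
(A,Q,Y): not NE [P1→B gives 7>0; P2→S gives 8>3]
(A,R,X): not NE [P1→B gives 7>0]
(A,R,Y): not NE [P2→S gives 8>5; P3→X gives 7>5]
(A,S,X): NE
(A,S,Y): not NE [P3→X gives 9>0]
(B,P,X): not NE [P1→A gives 9>1; P2→R gives 10>5]
(B,P,Y): not NE [P1→A gives 4>1; P3→X gives 7>6]
(B,Q,X): not NE [P1→A gives 9>3; P2→R gives 10>9; P3→Y gives 3>2]
(B,Q,Y): not NE [P2→P gives 9>8]
(B,R,X): NE
(B,R,Y): not NE [P1→A gives 8>0; P2→P gives 9>8; P3→X gives 10>9]
(B,S,X): not NE [P2→R gives 10>8; P3→Y gives 8>6]
(B,S,Y): not NE [P1→A gives 8>5; P2→P gives 9>2]

NE set: (A,S,X), (B,R,X)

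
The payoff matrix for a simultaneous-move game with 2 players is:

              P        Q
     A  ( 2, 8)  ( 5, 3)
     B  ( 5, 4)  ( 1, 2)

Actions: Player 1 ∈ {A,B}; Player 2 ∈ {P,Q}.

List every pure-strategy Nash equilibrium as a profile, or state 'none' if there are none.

(A,P): not NE [P1→B gives 5>2]
(A,Q): not NE [P2→P gives 8>3]
(B,P): NE
(B,Q): not NE [P1→A gives 5>1; P2→P gives 4>2]

NE set: (B,P)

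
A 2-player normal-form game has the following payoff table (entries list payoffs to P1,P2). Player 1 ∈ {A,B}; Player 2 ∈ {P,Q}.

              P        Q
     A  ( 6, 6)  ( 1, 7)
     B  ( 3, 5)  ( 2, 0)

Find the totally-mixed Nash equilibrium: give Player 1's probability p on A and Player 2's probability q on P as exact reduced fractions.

p=5/6, q=1/4

P1 indiff ⇒ q·6+(1-q)·1 = q·3+(1-q)·2 ⇒ q(3) = (1-q)(1) ⇒ q = 1/4
P2 indiff ⇒ p·6+(1-p)·5 = p·7+(1-p)·0 ⇒ p(-1) = (1-p)(-5) ⇒ p = 5/6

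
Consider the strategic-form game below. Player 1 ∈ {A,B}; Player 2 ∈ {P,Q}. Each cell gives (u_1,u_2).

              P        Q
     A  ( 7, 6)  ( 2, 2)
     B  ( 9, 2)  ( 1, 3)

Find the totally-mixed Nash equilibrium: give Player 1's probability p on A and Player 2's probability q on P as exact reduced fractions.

P1 indiff ⇒ q·7+(1-q)·2 = q·9+(1-q)·1 ⇒ q(-2) = (1-q)(-1) ⇒ q = 1/3
P2 indiff ⇒ p·6+(1-p)·2 = p·2+(1-p)·3 ⇒ p(4) = (1-p)(1) ⇒ p = 1/5

p=1/5, q=1/3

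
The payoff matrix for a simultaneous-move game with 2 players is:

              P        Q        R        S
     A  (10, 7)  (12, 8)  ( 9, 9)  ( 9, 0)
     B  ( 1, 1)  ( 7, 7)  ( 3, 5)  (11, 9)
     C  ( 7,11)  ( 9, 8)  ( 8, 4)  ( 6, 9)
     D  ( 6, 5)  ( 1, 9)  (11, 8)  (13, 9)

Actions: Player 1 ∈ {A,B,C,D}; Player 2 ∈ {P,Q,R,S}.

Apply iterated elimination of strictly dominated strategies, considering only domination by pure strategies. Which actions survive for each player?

Survivors P1:{A,B,D} P2:{Q,R,S}

P1 drop C (A beats it: P:10>7 Q:12>9 R:9>8 S:9>6)
P2 drop P (Q beats it: A:8>7 B:7>1 D:9>5)
P1→{A,B,D} P2→{Q,R,S}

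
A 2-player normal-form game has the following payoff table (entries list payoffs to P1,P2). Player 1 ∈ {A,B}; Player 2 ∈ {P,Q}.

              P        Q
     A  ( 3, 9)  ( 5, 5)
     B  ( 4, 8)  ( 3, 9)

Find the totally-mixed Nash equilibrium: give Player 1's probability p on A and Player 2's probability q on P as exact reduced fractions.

(p,q) = (1/5, 2/3)

P1 indiff ⇒ q·3+(1-q)·5 = q·4+(1-q)·3 ⇒ q(-1) = (1-q)(-2) ⇒ q = 2/3
P2 indiff ⇒ p·9+(1-p)·8 = p·5+(1-p)·9 ⇒ p(4) = (1-p)(1) ⇒ p = 1/5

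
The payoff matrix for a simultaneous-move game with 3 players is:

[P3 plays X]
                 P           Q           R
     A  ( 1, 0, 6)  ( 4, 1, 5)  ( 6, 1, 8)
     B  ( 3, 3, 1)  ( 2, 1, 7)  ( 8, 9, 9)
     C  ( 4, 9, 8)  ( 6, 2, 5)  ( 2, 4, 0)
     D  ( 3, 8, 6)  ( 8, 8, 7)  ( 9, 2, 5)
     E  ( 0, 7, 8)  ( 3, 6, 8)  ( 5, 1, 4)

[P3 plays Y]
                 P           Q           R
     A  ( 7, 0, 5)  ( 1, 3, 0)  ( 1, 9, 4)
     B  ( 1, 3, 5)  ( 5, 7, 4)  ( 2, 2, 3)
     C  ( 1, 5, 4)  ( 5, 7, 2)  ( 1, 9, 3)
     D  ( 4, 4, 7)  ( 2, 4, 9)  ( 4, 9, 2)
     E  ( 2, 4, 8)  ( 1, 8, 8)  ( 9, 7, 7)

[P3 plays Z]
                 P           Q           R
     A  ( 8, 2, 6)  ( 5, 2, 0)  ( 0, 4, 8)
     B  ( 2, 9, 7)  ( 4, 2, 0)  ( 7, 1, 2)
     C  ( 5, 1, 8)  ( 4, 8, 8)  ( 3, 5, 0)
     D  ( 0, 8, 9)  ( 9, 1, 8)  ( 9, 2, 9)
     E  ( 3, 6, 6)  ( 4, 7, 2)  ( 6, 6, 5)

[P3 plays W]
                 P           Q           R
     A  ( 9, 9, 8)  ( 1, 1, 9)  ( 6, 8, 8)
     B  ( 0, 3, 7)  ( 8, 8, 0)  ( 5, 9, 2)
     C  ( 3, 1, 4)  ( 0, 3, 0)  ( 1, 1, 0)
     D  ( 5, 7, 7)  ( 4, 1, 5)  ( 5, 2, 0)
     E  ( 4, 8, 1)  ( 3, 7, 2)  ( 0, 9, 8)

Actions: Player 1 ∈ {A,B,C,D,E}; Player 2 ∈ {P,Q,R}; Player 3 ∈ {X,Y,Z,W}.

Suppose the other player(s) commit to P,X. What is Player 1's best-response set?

u_1(A vs P,X) = 1
u_1(B vs P,X) = 3
u_1(C vs P,X) = 4
u_1(D vs P,X) = 3
u_1(E vs P,X) = 0
max payoff 4 at {C}

BR_1 = {C}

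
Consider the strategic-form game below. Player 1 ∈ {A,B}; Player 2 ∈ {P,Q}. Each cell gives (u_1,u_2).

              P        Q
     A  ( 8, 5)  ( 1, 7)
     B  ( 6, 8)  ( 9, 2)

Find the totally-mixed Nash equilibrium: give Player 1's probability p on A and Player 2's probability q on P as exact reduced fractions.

P1 indiff ⇒ q·8+(1-q)·1 = q·6+(1-q)·9 ⇒ q(2) = (1-q)(8) ⇒ q = 4/5
P2 indiff ⇒ p·5+(1-p)·8 = p·7+(1-p)·2 ⇒ p(-2) = (1-p)(-6) ⇒ p = 3/4

p=3/4, q=4/5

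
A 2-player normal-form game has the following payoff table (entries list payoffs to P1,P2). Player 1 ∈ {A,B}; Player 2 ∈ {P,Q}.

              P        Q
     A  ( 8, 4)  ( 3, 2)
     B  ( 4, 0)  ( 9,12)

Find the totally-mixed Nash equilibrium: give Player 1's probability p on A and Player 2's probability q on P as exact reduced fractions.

p=6/7, q=3/5

P1 indiff ⇒ q·8+(1-q)·3 = q·4+(1-q)·9 ⇒ q(4) = (1-q)(6) ⇒ q = 3/5
P2 indiff ⇒ p·4+(1-p)·0 = p·2+(1-p)·12 ⇒ p(2) = (1-p)(12) ⇒ p = 6/7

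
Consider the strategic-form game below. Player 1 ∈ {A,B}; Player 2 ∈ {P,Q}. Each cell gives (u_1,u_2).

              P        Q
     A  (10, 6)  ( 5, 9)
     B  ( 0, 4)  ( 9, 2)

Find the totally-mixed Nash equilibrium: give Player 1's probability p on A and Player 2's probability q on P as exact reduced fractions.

P1 indiff ⇒ q·10+(1-q)·5 = q·0+(1-q)·9 ⇒ q(10) = (1-q)(4) ⇒ q = 2/7
P2 indiff ⇒ p·6+(1-p)·4 = p·9+(1-p)·2 ⇒ p(-3) = (1-p)(-2) ⇒ p = 2/5

p=2/5, q=2/7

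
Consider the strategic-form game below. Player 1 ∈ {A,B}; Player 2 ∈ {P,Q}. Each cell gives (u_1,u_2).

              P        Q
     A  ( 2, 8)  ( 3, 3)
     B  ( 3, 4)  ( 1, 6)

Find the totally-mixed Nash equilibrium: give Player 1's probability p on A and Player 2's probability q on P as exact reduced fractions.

P1 indiff ⇒ q·2+(1-q)·3 = q·3+(1-q)·1 ⇒ q(-1) = (1-q)(-2) ⇒ q = 2/3
P2 indiff ⇒ p·8+(1-p)·4 = p·3+(1-p)·6 ⇒ p(5) = (1-p)(2) ⇒ p = 2/7

P1 mixes 2/7 on A; P2 mixes 2/3 on P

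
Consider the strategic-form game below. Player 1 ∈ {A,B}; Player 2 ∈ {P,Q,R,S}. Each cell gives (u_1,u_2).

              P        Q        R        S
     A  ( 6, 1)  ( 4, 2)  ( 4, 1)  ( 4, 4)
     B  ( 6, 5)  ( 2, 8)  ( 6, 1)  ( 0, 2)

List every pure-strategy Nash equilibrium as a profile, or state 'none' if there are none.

PSNE = {(A,S)}

(A,P): not NE [P2→S gives 4>1]
(A,Q): not NE [P2→S gives 4>2]
(A,R): not NE [P1→B gives 6>4; P2→S gives 4>1]
(A,S): NE
(B,P): not NE [P2→Q gives 8>5]
(B,Q): not NE [P1→A gives 4>2]
(B,R): not NE [P2→Q gives 8>1]
(B,S): not NE [P1→A gives 4>0; P2→Q gives 8>2]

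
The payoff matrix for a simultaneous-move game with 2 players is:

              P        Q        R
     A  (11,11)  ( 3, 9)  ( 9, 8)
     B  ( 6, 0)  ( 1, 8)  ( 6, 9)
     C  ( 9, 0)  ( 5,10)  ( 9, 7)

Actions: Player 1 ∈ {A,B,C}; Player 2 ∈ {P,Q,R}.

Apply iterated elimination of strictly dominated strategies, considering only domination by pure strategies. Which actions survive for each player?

IESDS → P1:{A,C} P2:{P,Q}

P1 drop B (A beats it: P:11>6 Q:3>1 R:9>6)
P2 drop R (Q beats it: A:9>8 C:10>7)
P1→{A,C} P2→{P,Q}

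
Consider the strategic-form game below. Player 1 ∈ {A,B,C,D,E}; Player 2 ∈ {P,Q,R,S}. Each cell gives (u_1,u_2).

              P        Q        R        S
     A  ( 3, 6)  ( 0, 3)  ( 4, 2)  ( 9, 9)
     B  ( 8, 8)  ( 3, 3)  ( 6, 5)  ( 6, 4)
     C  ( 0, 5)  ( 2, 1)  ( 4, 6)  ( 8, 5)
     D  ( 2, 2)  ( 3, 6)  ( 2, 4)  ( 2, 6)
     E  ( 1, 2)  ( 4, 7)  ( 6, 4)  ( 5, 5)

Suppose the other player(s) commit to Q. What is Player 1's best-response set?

argmax u_1 = {E}

u_1(A vs Q) = 0
u_1(B vs Q) = 3
u_1(C vs Q) = 2
u_1(D vs Q) = 3
u_1(E vs Q) = 4
max payoff 4 at {E}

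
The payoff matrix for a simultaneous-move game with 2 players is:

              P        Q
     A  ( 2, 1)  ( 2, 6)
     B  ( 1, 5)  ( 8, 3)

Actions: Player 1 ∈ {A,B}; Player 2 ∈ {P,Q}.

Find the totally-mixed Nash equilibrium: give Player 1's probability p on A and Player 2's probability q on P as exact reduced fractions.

P1 mixes 2/7 on A; P2 mixes 6/7 on P

P1 indiff ⇒ q·2+(1-q)·2 = q·1+(1-q)·8 ⇒ q(1) = (1-q)(6) ⇒ q = 6/7
P2 indiff ⇒ p·1+(1-p)·5 = p·6+(1-p)·3 ⇒ p(-5) = (1-p)(-2) ⇒ p = 2/7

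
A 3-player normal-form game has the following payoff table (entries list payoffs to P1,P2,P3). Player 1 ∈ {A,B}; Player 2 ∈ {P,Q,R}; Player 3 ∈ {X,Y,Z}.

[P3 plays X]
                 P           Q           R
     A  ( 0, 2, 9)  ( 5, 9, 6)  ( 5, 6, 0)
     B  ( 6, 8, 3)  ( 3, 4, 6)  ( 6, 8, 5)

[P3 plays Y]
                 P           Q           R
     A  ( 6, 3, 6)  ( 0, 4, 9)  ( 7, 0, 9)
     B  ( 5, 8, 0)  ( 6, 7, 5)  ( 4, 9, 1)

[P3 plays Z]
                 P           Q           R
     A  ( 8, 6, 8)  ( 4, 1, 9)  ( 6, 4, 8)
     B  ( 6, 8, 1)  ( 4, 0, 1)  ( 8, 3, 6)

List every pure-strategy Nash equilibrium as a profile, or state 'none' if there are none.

(A,P,X): not NE [P1→B gives 6>0; P2→Q gives 9>2]
(A,P,Y): not NE [P2→Q gives 4>3; P3→X gives 9>6]
(A,P,Z): not NE [P3→X gives 9>8]
(A,Q,X): not NE [P3→Z gives 9>6]
(A,Q,Y): not NE [P1→B gives 6>0]
(A,Q,Z): not NE [P2→P gives 6>1]
(A,R,X): not NE [P1→B gives 6>5; P2→Q gives 9>6; P3→Y gives 9>0]
(A,R,Y): not NE [P2→Q gives 4>0]
(A,R,Z): not NE [P1→B gives 8>6; P2→P gives 6>4; P3→Y gives 9>8]
(B,P,X): NE
(B,P,Y): not NE [P1→A gives 6>5; P2→R gives 9>8; P3→X gives 3>0]
(B,P,Z): not NE [P1→A gives 8>6; P3→X gives 3>1]
(B,Q,X): not NE [P1→A gives 5>3; P2→R gives 8>4]
(B,Q,Y): not NE [P2→R gives 9>7; P3→X gives 6>5]
(B,Q,Z): not NE [P2→P gives 8>0; P3→X gives 6>1]
(B,R,X): not NE [P3→Z gives 6>5]
(B,R,Y): not NE [P1→A gives 7>4; P3→Z gives 6>1]
(B,R,Z): not NE [P2→P gives 8>3]

Nash profiles: (B,P,X)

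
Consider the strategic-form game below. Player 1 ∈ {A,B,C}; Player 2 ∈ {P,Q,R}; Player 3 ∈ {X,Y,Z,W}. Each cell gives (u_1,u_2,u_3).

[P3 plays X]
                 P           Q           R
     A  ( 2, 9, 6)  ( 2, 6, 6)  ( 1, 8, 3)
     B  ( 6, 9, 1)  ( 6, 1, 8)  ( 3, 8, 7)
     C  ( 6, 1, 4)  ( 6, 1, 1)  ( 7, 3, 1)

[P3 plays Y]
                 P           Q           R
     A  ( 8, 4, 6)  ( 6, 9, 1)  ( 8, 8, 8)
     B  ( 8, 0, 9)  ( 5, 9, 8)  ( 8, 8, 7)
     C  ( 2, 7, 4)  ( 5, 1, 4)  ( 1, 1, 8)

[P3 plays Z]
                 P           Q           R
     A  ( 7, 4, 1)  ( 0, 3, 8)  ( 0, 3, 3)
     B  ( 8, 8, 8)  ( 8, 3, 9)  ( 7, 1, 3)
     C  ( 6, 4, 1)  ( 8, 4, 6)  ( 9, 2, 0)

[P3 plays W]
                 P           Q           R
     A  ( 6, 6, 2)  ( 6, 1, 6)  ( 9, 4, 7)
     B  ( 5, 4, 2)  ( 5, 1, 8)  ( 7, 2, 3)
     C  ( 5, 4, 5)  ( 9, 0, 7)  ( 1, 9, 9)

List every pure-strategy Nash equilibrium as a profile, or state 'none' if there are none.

(A,P,X): not NE [P1→C gives 6>2]
(A,P,Y): not NE [P2→Q gives 9>4]
(A,P,Z): not NE [P1→B gives 8>7; P3→Y gives 6>1]
(A,P,W): not NE [P3→Y gives 6>2]
(A,Q,X): not NE [P1→C gives 6>2; P2→P gives 9>6; P3→Z gives 8>6]
(A,Q,Y): not NE [P3→Z gives 8>1]
(A,Q,Z): not NE [P1→C gives 8>0; P2→P gives 4>3]
(A,Q,W): not NE [P1→C gives 9>6; P2→P gives 6>1; P3→Z gives 8>6]
(A,R,X): not NE [P1→C gives 7>1; P2→P gives 9>8; P3→Y gives 8>3]
(A,R,Y): not NE [P2→Q gives 9>8]
(A,R,Z): not NE [P1→C gives 9>0; P2→P gives 4>3; P3→Y gives 8>3]
(A,R,W): not NE [P2→P gives 6>4; P3→Y gives 8>7]
(B,P,X): not NE [P3→Y gives 9>1]
(B,P,Y): not NE [P2→Q gives 9>0]
(B,P,Z): not NE [P3→Y gives 9>8]
(B,P,W): not NE [P1→A gives 6>5; P3→Y gives 9>2]
(B,Q,X): not NE [P2→P gives 9>1; P3→Z gives 9>8]
(B,Q,Y): not NE [P1→A gives 6>5; P3→Z gives 9>8]
(B,Q,Z): not NE [P2→P gives 8>3]
(B,Q,W): not NE [P1→C gives 9>5; P2→P gives 4>1; P3→Z gives 9>8]
(B,R,X): not NE [P1→C gives 7>3; P2→P gives 9>8]
(B,R,Y): not NE [P2→Q gives 9>8]
(B,R,Z): not NE [P1→C gives 9>7; P2→P gives 8>1; P3→Y gives 7>3]
(B,R,W): not NE [P1→A gives 9>7; P2→P gives 4>2; P3→Y gives 7>3]
(C,P,X): not NE [P2→R gives 3>1; P3→W gives 5>4]
(C,P,Y): not NE [P1→B gives 8>2; P3→W gives 5>4]
(C,P,Z): not NE [P1→B gives 8>6; P3→W gives 5>1]
(C,P,W): not NE [P1→A gives 6>5; P2→R gives 9>4]
(C,Q,X): not NE [P2→R gives 3>1; P3→W gives 7>1]
(C,Q,Y): not NE [P1→A gives 6>5; P2→P gives 7>1; P3→W gives 7>4]
(C,Q,Z): not NE [P3→W gives 7>6]
(C,Q,W): not NE [P2→R gives 9>0]
(C,R,X): not NE [P3→W gives 9>1]
(C,R,Y): not NE [P1→B gives 8>1; P2→P gives 7>1; P3→W gives 9>8]
(C,R,Z): not NE [P2→Q gives 4>2; P3→W gives 9>0]
(C,R,W): not NE [P1→A gives 9>1]

No pure NE.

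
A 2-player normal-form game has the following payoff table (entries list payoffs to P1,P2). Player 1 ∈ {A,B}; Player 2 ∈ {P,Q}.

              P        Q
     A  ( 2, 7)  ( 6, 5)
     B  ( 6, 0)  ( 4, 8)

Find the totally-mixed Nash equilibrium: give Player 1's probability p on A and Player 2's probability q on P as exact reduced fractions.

p=4/5, q=1/3

P1 indiff ⇒ q·2+(1-q)·6 = q·6+(1-q)·4 ⇒ q(-4) = (1-q)(-2) ⇒ q = 1/3
P2 indiff ⇒ p·7+(1-p)·0 = p·5+(1-p)·8 ⇒ p(2) = (1-p)(8) ⇒ p = 4/5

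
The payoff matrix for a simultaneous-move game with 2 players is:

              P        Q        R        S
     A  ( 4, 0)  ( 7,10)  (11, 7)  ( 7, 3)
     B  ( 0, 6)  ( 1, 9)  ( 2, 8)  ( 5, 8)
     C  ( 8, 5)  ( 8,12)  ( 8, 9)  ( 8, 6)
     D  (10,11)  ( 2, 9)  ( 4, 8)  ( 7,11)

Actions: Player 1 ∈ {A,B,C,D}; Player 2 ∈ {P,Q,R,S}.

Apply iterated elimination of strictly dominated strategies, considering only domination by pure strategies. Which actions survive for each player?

Survivors P1:{C,D} P2:{P,Q,S}

P1 drop B (A beats it: P:4>0 Q:7>1 R:11>2 S:7>5)
P2 drop R (Q beats it: A:10>7 C:12>9 D:9>8)
P1 drop A (C beats it: P:8>4 Q:8>7 S:8>7)
P1→{C,D} P2→{P,Q,S}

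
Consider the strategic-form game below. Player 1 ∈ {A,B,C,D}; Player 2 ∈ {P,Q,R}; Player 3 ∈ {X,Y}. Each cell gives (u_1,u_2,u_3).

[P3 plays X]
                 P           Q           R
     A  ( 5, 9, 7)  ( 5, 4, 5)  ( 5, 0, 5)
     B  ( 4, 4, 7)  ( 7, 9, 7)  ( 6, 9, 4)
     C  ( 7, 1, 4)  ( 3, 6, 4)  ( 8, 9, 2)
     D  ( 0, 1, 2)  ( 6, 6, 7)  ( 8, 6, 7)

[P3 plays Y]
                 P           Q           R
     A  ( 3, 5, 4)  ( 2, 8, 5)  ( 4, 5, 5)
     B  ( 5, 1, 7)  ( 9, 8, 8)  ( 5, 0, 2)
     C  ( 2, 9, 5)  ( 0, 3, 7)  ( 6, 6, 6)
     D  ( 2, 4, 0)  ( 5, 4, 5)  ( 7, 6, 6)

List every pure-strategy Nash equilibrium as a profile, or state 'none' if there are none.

NE set: (B,Q,Y), (D,R,X)

(A,P,X): not NE [P1→C gives 7>5]
(A,P,Y): not NE [P1→B gives 5>3; P2→Q gives 8>5; P3→X gives 7>4]
(A,Q,X): not NE [P1→B gives 7>5; P2→P gives 9>4]
(A,Q,Y): not NE [P1→B gives 9>2]
(A,R,X): not NE [P1→D gives 8>5; P2→P gives 9>0]
(A,R,Y): not NE [P1→D gives 7>4; P2→Q gives 8>5]
(B,P,X): not NE [P1→C gives 7>4; P2→R gives 9>4]
(B,P,Y): not NE [P2→Q gives 8>1]
(B,Q,X): not NE [P3→Y gives 8>7]
(B,Q,Y): NE
(B,R,X): not NE [P1→D gives 8>6]
(B,R,Y): not NE [P1→D gives 7>5; P2→Q gives 8>0; P3→X gives 4>2]
(C,P,X): not NE [P2→R gives 9>1; P3→Y gives 5>4]
(C,P,Y): not NE [P1→B gives 5>2]
(C,Q,X): not NE [P1→B gives 7>3; P2→R gives 9>6; P3→Y gives 7>4]
(C,Q,Y): not NE [P1→B gives 9>0; P2→P gives 9>3]
(C,R,X): not NE [P3→Y gives 6>2]
(C,R,Y): not NE [P1→D gives 7>6; P2→P gives 9>6]
(D,P,X): not NE [P1→C gives 7>0; P2→R gives 6>1]
(D,P,Y): not NE [P1→B gives 5>2; P2→R gives 6>4; P3→X gives 2>0]
(D,Q,X): not NE [P1→B gives 7>6]
(D,Q,Y): not NE [P1→B gives 9>5; P2→R gives 6>4; P3→X gives 7>5]
(D,R,X): NE
(D,R,Y): not NE [P3→X gives 7>6]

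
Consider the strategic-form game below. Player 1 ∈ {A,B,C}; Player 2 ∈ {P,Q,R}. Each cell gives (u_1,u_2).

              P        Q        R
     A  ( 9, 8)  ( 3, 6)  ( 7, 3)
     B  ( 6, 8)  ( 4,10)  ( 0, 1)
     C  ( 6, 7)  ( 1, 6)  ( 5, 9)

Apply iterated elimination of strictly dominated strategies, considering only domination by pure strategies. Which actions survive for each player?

P1 drop C (A beats it: P:9>6 Q:3>1 R:7>5)
P2 drop R (P beats it: A:8>3 B:8>1)
P1→{A,B} P2→{P,Q}

Survivors P1:{A,B} P2:{P,Q}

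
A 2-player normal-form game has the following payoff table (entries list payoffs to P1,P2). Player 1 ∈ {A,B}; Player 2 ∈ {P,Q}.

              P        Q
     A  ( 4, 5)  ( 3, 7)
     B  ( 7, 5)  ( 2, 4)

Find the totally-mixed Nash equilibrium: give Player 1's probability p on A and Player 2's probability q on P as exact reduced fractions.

P1 indiff ⇒ q·4+(1-q)·3 = q·7+(1-q)·2 ⇒ q(-3) = (1-q)(-1) ⇒ q = 1/4
P2 indiff ⇒ p·5+(1-p)·5 = p·7+(1-p)·4 ⇒ p(-2) = (1-p)(-1) ⇒ p = 1/3

p=1/3, q=1/4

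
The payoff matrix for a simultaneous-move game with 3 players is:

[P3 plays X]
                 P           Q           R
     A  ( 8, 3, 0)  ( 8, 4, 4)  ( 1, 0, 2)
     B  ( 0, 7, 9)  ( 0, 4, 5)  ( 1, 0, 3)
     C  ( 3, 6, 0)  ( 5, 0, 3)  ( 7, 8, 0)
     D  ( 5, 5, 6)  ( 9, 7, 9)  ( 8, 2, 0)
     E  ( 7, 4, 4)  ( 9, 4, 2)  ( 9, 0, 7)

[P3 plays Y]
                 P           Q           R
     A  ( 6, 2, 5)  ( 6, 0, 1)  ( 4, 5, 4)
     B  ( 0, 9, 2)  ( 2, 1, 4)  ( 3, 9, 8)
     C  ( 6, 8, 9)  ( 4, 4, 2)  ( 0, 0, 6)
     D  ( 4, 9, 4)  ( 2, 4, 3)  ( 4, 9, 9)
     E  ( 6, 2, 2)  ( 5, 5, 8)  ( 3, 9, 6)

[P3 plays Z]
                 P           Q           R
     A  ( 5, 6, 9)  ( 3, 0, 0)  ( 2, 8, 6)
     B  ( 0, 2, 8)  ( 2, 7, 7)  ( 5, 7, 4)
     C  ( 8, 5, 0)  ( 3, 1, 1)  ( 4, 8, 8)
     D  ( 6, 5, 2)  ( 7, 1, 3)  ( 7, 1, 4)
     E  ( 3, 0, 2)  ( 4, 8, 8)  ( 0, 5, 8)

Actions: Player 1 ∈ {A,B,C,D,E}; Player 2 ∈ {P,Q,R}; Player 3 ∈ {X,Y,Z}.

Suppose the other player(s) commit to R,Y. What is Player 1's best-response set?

u_1(A vs R,Y) = 4
u_1(B vs R,Y) = 3
u_1(C vs R,Y) = 0
u_1(D vs R,Y) = 4
u_1(E vs R,Y) = 3
max payoff 4 at {A,D}

BR_1 = {A,D}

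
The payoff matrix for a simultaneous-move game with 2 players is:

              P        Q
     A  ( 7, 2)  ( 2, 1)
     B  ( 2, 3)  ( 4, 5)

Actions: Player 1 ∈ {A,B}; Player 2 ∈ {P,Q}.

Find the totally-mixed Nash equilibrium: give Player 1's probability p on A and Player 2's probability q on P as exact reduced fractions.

P1 mixes 2/3 on A; P2 mixes 2/7 on P

P1 indiff ⇒ q·7+(1-q)·2 = q·2+(1-q)·4 ⇒ q(5) = (1-q)(2) ⇒ q = 2/7
P2 indiff ⇒ p·2+(1-p)·3 = p·1+(1-p)·5 ⇒ p(1) = (1-p)(2) ⇒ p = 2/3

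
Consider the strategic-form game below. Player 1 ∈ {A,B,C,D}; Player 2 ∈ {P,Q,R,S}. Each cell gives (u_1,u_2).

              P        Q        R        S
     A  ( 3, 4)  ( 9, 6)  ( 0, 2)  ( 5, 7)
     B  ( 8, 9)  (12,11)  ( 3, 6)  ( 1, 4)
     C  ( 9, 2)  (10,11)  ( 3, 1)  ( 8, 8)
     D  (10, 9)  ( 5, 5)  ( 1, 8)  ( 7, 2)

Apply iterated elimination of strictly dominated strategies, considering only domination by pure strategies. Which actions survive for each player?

P1 drop A (C beats it: P:9>3 Q:10>9 R:3>0 S:8>5)
P2 drop R (P beats it: B:9>6 C:2>1 D:9>8)
P2 drop S (Q beats it: B:11>4 C:11>8 D:5>2)
P1→{B,C,D} P2→{P,Q}

Remaining: P1:{B,C,D} P2:{P,Q}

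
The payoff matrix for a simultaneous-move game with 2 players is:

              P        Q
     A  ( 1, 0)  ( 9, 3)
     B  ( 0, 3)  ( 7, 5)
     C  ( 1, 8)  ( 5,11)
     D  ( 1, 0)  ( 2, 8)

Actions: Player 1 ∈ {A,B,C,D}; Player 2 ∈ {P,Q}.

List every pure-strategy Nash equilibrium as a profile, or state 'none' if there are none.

(A,P): not NE [P2→Q gives 3>0]
(A,Q): NE
(B,P): not NE [P1→D gives 1>0; P2→Q gives 5>3]
(B,Q): not NE [P1→A gives 9>7]
(C,P): not NE [P2→Q gives 11>8]
(C,Q): not NE [P1→A gives 9>5]
(D,P): not NE [P2→Q gives 8>0]
(D,Q): not NE [P1→A gives 9>2]

Nash profiles: (A,Q)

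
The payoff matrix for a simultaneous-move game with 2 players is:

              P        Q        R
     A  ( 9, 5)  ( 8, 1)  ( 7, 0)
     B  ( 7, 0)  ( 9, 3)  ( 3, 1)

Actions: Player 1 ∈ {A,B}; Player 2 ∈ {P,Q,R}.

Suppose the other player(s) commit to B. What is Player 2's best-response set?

u_2(P vs B) = 0
u_2(Q vs B) = 3
u_2(R vs B) = 1
max payoff 3 at {Q}

argmax u_2 = {Q}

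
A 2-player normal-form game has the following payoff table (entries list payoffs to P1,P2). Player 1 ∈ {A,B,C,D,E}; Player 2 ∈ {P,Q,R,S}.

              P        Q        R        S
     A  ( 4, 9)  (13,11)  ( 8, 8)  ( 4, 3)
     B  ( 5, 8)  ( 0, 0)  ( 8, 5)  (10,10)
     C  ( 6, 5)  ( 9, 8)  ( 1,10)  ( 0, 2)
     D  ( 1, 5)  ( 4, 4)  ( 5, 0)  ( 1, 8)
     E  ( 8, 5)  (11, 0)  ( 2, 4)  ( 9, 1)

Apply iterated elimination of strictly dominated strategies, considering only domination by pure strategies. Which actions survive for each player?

Survivors P1:{A,B,E} P2:{P,Q,S}

P1 drop C (E beats it: P:8>6 Q:11>9 R:2>1 S:9>0)
P1 drop D (A beats it: P:4>1 Q:13>4 R:8>5 S:4>1)
P2 drop R (P beats it: A:9>8 B:8>5 E:5>4)
P1→{A,B,E} P2→{P,Q,S}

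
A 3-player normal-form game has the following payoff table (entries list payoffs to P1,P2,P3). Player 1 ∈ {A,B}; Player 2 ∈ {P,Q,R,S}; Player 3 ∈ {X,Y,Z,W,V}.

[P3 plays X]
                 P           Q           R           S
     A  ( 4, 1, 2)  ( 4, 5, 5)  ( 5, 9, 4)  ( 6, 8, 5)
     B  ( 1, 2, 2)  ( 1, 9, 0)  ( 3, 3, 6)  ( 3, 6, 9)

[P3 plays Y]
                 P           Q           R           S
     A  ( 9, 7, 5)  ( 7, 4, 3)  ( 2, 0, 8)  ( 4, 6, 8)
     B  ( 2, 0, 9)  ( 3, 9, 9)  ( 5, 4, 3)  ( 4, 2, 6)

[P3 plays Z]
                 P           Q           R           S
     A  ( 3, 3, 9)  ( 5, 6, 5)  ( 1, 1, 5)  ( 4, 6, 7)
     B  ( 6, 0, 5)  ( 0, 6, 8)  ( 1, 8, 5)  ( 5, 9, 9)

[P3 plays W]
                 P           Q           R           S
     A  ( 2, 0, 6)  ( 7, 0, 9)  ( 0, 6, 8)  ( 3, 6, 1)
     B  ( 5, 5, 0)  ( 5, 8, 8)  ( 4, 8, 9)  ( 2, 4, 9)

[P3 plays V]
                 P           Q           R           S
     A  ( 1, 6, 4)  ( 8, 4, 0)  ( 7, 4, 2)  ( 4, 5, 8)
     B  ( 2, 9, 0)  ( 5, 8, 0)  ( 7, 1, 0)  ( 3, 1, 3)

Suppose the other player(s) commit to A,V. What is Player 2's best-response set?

BR_2 = {P}

u_2(P vs A,V) = 6
u_2(Q vs A,V) = 4
u_2(R vs A,V) = 4
u_2(S vs A,V) = 5
max payoff 6 at {P}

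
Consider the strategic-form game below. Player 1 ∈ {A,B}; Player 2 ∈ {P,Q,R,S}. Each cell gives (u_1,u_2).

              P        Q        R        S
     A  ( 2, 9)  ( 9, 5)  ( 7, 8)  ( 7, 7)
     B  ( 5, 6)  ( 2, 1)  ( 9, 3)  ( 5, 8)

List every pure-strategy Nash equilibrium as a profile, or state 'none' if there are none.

PSNE: ∅

(A,P): not NE [P1→B gives 5>2]
(A,Q): not NE [P2→P gives 9>5]
(A,R): not NE [P1→B gives 9>7; P2→P gives 9>8]
(A,S): not NE [P2→P gives 9>7]
(B,P): not NE [P2→S gives 8>6]
(B,Q): not NE [P1→A gives 9>2; P2→S gives 8>1]
(B,R): not NE [P2→S gives 8>3]
(B,S): not NE [P1→A gives 7>5]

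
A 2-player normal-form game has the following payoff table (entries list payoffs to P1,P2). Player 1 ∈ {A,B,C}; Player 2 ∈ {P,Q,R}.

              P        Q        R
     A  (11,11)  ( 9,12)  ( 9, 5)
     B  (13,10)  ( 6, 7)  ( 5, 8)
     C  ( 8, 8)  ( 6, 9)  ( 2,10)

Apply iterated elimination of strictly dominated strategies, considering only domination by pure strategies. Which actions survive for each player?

Survivors P1:{A,B} P2:{P,Q}

P1 drop C (A beats it: P:11>8 Q:9>6 R:9>2)
P2 drop R (P beats it: A:11>5 B:10>8)
P1→{A,B} P2→{P,Q}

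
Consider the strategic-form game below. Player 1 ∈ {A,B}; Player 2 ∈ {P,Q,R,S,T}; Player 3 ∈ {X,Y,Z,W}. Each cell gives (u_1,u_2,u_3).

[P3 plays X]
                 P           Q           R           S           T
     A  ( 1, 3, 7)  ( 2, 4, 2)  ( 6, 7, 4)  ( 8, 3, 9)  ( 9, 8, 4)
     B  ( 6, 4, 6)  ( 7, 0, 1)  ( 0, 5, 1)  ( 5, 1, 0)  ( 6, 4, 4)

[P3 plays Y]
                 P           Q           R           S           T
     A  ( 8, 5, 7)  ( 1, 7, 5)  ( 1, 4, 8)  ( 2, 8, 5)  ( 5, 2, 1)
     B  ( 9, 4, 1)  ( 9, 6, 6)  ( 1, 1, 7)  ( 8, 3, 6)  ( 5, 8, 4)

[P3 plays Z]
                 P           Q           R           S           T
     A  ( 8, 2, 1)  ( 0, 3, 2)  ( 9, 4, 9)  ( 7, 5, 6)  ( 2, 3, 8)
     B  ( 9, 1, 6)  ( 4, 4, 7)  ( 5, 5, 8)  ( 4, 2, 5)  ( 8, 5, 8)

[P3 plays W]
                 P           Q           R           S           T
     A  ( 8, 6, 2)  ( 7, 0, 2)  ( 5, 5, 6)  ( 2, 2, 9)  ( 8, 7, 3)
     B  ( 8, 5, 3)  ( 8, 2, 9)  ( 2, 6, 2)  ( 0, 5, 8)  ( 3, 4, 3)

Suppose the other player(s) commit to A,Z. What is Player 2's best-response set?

u_2(P vs A,Z) = 2
u_2(Q vs A,Z) = 3
u_2(R vs A,Z) = 4
u_2(S vs A,Z) = 5
u_2(T vs A,Z) = 3
max payoff 5 at {S}

argmax u_2 = {S}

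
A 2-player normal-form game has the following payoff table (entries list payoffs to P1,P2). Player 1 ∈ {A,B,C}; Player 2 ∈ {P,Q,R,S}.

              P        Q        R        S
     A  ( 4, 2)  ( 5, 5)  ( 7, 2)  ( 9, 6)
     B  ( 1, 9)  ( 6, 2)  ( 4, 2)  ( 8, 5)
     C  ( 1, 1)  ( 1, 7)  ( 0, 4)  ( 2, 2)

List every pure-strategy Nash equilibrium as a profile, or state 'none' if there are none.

PSNE = {(A,S)}

(A,P): not NE [P2→S gives 6>2]
(A,Q): not NE [P1→B gives 6>5; P2→S gives 6>5]
(A,R): not NE [P2→S gives 6>2]
(A,S): NE
(B,P): not NE [P1→A gives 4>1]
(B,Q): not NE [P2→P gives 9>2]
(B,R): not NE [P1→A gives 7>4; P2→P gives 9>2]
(B,S): not NE [P1→A gives 9>8; P2→P gives 9>5]
(C,P): not NE [P1→A gives 4>1; P2→Q gives 7>1]
(C,Q): not NE [P1→B gives 6>1]
(C,R): not NE [P1→A gives 7>0; P2→Q gives 7>4]
(C,S): not NE [P1→A gives 9>2; P2→Q gives 7>2]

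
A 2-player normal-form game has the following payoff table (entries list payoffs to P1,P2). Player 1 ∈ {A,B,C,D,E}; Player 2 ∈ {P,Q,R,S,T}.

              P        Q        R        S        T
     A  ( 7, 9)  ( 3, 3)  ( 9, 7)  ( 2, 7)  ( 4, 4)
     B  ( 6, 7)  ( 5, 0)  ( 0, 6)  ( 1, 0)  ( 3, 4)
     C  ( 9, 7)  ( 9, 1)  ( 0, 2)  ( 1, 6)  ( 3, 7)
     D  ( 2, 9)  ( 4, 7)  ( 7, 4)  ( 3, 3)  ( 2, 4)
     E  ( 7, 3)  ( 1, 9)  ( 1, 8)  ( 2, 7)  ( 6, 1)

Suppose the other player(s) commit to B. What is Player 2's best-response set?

P2 best: {P}

u_2(P vs B) = 7
u_2(Q vs B) = 0
u_2(R vs B) = 6
u_2(S vs B) = 0
u_2(T vs B) = 4
max payoff 7 at {P}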